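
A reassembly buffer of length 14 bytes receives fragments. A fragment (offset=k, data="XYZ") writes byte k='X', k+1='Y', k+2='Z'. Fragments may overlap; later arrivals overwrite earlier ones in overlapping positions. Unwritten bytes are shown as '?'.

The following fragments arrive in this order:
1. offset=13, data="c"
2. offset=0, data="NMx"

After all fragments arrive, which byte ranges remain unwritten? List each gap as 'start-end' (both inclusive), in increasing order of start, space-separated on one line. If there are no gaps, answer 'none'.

Answer: 3-12

Derivation:
Fragment 1: offset=13 len=1
Fragment 2: offset=0 len=3
Gaps: 3-12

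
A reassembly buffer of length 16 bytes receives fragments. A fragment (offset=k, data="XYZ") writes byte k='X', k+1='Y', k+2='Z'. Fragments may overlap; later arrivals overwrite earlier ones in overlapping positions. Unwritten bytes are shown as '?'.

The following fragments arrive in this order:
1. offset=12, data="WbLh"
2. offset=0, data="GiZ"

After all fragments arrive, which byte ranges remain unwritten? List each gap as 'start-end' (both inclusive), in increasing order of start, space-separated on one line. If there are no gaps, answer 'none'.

Answer: 3-11

Derivation:
Fragment 1: offset=12 len=4
Fragment 2: offset=0 len=3
Gaps: 3-11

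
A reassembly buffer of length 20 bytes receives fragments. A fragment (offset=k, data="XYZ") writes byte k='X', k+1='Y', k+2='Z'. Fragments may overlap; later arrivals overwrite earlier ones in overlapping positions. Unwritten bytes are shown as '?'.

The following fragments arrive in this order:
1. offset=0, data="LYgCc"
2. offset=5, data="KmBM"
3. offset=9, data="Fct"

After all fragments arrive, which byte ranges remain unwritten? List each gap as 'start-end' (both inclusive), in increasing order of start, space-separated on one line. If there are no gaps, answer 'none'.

Answer: 12-19

Derivation:
Fragment 1: offset=0 len=5
Fragment 2: offset=5 len=4
Fragment 3: offset=9 len=3
Gaps: 12-19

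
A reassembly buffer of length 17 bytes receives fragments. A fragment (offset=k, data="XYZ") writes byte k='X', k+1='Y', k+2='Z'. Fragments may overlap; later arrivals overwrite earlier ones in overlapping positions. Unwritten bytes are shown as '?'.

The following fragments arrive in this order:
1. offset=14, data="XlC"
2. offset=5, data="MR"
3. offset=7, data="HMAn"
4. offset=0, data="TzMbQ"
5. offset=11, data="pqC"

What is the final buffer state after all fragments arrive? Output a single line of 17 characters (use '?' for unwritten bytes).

Fragment 1: offset=14 data="XlC" -> buffer=??????????????XlC
Fragment 2: offset=5 data="MR" -> buffer=?????MR???????XlC
Fragment 3: offset=7 data="HMAn" -> buffer=?????MRHMAn???XlC
Fragment 4: offset=0 data="TzMbQ" -> buffer=TzMbQMRHMAn???XlC
Fragment 5: offset=11 data="pqC" -> buffer=TzMbQMRHMAnpqCXlC

Answer: TzMbQMRHMAnpqCXlC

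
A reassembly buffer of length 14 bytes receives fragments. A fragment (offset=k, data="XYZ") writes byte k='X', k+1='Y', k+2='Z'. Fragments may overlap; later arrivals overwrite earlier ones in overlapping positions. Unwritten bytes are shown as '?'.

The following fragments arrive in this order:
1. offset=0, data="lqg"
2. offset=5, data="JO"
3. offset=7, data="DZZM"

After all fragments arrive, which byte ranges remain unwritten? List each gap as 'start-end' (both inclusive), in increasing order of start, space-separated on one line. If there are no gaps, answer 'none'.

Answer: 3-4 11-13

Derivation:
Fragment 1: offset=0 len=3
Fragment 2: offset=5 len=2
Fragment 3: offset=7 len=4
Gaps: 3-4 11-13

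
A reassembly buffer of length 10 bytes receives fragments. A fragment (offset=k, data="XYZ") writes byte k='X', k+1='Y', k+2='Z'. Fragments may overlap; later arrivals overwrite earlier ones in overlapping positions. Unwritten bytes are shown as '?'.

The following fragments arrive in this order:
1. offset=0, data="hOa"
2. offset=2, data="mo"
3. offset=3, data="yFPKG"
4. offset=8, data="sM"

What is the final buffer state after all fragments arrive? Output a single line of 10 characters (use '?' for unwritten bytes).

Answer: hOmyFPKGsM

Derivation:
Fragment 1: offset=0 data="hOa" -> buffer=hOa???????
Fragment 2: offset=2 data="mo" -> buffer=hOmo??????
Fragment 3: offset=3 data="yFPKG" -> buffer=hOmyFPKG??
Fragment 4: offset=8 data="sM" -> buffer=hOmyFPKGsM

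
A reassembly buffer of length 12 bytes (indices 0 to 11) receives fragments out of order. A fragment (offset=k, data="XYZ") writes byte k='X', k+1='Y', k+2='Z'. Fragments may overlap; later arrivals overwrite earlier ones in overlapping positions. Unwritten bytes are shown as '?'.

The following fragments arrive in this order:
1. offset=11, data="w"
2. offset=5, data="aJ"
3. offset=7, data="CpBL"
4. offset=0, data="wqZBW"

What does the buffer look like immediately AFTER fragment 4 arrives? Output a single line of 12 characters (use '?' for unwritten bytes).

Answer: wqZBWaJCpBLw

Derivation:
Fragment 1: offset=11 data="w" -> buffer=???????????w
Fragment 2: offset=5 data="aJ" -> buffer=?????aJ????w
Fragment 3: offset=7 data="CpBL" -> buffer=?????aJCpBLw
Fragment 4: offset=0 data="wqZBW" -> buffer=wqZBWaJCpBLw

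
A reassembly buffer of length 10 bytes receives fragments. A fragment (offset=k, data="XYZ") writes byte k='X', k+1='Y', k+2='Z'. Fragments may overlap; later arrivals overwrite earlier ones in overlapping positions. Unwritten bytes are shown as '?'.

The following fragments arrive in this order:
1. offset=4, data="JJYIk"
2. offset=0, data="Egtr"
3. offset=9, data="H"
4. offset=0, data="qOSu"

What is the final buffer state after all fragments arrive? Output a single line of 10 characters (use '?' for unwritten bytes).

Answer: qOSuJJYIkH

Derivation:
Fragment 1: offset=4 data="JJYIk" -> buffer=????JJYIk?
Fragment 2: offset=0 data="Egtr" -> buffer=EgtrJJYIk?
Fragment 3: offset=9 data="H" -> buffer=EgtrJJYIkH
Fragment 4: offset=0 data="qOSu" -> buffer=qOSuJJYIkH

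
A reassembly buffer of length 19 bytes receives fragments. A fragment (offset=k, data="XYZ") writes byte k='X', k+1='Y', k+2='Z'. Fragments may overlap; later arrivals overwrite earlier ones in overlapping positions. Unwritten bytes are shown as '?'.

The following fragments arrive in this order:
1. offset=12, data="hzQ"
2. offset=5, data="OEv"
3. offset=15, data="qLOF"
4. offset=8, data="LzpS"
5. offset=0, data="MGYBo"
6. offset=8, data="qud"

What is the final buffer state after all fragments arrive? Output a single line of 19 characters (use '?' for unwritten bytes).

Answer: MGYBoOEvqudShzQqLOF

Derivation:
Fragment 1: offset=12 data="hzQ" -> buffer=????????????hzQ????
Fragment 2: offset=5 data="OEv" -> buffer=?????OEv????hzQ????
Fragment 3: offset=15 data="qLOF" -> buffer=?????OEv????hzQqLOF
Fragment 4: offset=8 data="LzpS" -> buffer=?????OEvLzpShzQqLOF
Fragment 5: offset=0 data="MGYBo" -> buffer=MGYBoOEvLzpShzQqLOF
Fragment 6: offset=8 data="qud" -> buffer=MGYBoOEvqudShzQqLOF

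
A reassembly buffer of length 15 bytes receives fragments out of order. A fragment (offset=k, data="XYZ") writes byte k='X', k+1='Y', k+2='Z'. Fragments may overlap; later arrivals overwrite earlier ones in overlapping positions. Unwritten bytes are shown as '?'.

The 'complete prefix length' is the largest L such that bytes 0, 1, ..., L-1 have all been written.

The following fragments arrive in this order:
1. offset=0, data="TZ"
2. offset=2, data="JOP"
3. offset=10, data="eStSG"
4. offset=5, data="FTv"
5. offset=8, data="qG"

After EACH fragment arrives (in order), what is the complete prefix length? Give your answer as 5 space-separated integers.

Fragment 1: offset=0 data="TZ" -> buffer=TZ????????????? -> prefix_len=2
Fragment 2: offset=2 data="JOP" -> buffer=TZJOP?????????? -> prefix_len=5
Fragment 3: offset=10 data="eStSG" -> buffer=TZJOP?????eStSG -> prefix_len=5
Fragment 4: offset=5 data="FTv" -> buffer=TZJOPFTv??eStSG -> prefix_len=8
Fragment 5: offset=8 data="qG" -> buffer=TZJOPFTvqGeStSG -> prefix_len=15

Answer: 2 5 5 8 15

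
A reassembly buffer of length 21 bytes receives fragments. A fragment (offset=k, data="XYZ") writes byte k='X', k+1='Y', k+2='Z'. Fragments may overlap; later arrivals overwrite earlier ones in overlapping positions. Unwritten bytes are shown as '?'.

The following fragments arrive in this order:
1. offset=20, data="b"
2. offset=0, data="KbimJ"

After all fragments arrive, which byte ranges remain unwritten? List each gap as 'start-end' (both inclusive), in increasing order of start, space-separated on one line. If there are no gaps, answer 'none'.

Answer: 5-19

Derivation:
Fragment 1: offset=20 len=1
Fragment 2: offset=0 len=5
Gaps: 5-19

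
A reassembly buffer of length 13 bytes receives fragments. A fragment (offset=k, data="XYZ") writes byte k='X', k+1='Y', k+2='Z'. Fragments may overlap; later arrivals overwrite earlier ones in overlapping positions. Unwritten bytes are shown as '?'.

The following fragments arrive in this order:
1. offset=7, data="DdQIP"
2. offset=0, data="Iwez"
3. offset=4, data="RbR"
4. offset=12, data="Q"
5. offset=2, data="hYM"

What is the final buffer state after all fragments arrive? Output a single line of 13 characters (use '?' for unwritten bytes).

Answer: IwhYMbRDdQIPQ

Derivation:
Fragment 1: offset=7 data="DdQIP" -> buffer=???????DdQIP?
Fragment 2: offset=0 data="Iwez" -> buffer=Iwez???DdQIP?
Fragment 3: offset=4 data="RbR" -> buffer=IwezRbRDdQIP?
Fragment 4: offset=12 data="Q" -> buffer=IwezRbRDdQIPQ
Fragment 5: offset=2 data="hYM" -> buffer=IwhYMbRDdQIPQ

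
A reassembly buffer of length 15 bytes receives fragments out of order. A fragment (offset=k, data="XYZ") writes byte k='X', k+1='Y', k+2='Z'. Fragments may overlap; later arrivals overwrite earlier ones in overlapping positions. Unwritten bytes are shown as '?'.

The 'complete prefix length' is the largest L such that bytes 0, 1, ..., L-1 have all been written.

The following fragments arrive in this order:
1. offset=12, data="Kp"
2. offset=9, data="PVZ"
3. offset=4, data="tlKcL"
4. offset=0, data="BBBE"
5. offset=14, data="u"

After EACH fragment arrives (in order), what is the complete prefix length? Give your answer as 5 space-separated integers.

Answer: 0 0 0 14 15

Derivation:
Fragment 1: offset=12 data="Kp" -> buffer=????????????Kp? -> prefix_len=0
Fragment 2: offset=9 data="PVZ" -> buffer=?????????PVZKp? -> prefix_len=0
Fragment 3: offset=4 data="tlKcL" -> buffer=????tlKcLPVZKp? -> prefix_len=0
Fragment 4: offset=0 data="BBBE" -> buffer=BBBEtlKcLPVZKp? -> prefix_len=14
Fragment 5: offset=14 data="u" -> buffer=BBBEtlKcLPVZKpu -> prefix_len=15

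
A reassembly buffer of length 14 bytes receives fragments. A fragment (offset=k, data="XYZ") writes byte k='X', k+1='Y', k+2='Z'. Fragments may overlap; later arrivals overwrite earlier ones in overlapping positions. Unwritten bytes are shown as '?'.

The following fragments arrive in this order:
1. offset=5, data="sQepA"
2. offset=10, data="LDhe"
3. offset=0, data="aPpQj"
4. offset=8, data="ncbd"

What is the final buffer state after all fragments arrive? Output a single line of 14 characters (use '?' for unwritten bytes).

Answer: aPpQjsQencbdhe

Derivation:
Fragment 1: offset=5 data="sQepA" -> buffer=?????sQepA????
Fragment 2: offset=10 data="LDhe" -> buffer=?????sQepALDhe
Fragment 3: offset=0 data="aPpQj" -> buffer=aPpQjsQepALDhe
Fragment 4: offset=8 data="ncbd" -> buffer=aPpQjsQencbdhe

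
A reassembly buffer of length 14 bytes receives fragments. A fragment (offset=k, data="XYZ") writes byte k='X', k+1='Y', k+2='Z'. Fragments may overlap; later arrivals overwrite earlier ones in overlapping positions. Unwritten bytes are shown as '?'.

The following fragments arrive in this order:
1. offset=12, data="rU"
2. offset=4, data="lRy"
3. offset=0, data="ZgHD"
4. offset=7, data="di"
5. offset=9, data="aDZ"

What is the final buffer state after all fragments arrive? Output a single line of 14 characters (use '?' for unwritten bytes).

Answer: ZgHDlRydiaDZrU

Derivation:
Fragment 1: offset=12 data="rU" -> buffer=????????????rU
Fragment 2: offset=4 data="lRy" -> buffer=????lRy?????rU
Fragment 3: offset=0 data="ZgHD" -> buffer=ZgHDlRy?????rU
Fragment 4: offset=7 data="di" -> buffer=ZgHDlRydi???rU
Fragment 5: offset=9 data="aDZ" -> buffer=ZgHDlRydiaDZrU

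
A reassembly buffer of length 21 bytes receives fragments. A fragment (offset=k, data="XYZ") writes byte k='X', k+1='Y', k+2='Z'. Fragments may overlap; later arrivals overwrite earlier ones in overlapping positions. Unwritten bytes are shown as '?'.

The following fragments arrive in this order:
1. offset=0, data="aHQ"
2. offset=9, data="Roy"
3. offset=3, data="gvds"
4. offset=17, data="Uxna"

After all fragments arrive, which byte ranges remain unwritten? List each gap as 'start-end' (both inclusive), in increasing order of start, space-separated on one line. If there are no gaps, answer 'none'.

Fragment 1: offset=0 len=3
Fragment 2: offset=9 len=3
Fragment 3: offset=3 len=4
Fragment 4: offset=17 len=4
Gaps: 7-8 12-16

Answer: 7-8 12-16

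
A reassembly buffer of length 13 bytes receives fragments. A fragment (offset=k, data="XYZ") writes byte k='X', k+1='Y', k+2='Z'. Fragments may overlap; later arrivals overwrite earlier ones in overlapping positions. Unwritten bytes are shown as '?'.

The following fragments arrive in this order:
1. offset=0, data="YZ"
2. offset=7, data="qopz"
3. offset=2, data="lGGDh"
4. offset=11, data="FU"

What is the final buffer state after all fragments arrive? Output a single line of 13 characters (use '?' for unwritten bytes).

Answer: YZlGGDhqopzFU

Derivation:
Fragment 1: offset=0 data="YZ" -> buffer=YZ???????????
Fragment 2: offset=7 data="qopz" -> buffer=YZ?????qopz??
Fragment 3: offset=2 data="lGGDh" -> buffer=YZlGGDhqopz??
Fragment 4: offset=11 data="FU" -> buffer=YZlGGDhqopzFU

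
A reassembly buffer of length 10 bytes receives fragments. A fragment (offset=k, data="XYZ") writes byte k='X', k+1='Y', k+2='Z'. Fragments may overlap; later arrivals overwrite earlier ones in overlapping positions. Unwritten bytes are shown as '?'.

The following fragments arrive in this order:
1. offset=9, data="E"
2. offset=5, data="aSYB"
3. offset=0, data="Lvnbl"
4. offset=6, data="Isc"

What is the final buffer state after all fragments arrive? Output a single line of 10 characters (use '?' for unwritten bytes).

Fragment 1: offset=9 data="E" -> buffer=?????????E
Fragment 2: offset=5 data="aSYB" -> buffer=?????aSYBE
Fragment 3: offset=0 data="Lvnbl" -> buffer=LvnblaSYBE
Fragment 4: offset=6 data="Isc" -> buffer=LvnblaIscE

Answer: LvnblaIscE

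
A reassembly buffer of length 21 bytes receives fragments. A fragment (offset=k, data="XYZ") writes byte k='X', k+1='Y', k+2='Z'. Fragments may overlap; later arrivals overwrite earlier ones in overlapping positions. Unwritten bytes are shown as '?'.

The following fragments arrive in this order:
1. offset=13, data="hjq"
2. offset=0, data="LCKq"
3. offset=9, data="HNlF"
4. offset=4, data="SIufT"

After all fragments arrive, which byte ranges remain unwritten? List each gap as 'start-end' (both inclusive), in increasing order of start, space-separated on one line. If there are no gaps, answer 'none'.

Answer: 16-20

Derivation:
Fragment 1: offset=13 len=3
Fragment 2: offset=0 len=4
Fragment 3: offset=9 len=4
Fragment 4: offset=4 len=5
Gaps: 16-20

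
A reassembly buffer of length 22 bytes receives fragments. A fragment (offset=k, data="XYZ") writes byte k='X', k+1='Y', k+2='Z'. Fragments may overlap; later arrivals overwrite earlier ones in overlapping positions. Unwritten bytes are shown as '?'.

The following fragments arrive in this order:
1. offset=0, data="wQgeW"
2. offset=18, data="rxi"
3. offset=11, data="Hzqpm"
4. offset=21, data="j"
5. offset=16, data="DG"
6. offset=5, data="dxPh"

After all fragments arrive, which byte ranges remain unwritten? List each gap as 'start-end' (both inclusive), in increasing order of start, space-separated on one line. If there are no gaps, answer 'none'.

Answer: 9-10

Derivation:
Fragment 1: offset=0 len=5
Fragment 2: offset=18 len=3
Fragment 3: offset=11 len=5
Fragment 4: offset=21 len=1
Fragment 5: offset=16 len=2
Fragment 6: offset=5 len=4
Gaps: 9-10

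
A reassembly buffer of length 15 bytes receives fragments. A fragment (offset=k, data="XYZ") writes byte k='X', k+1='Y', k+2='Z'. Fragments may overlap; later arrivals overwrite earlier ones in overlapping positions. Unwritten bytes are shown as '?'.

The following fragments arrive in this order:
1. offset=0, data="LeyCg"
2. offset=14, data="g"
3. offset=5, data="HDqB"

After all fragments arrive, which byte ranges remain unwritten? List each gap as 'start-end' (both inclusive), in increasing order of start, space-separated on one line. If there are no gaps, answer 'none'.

Answer: 9-13

Derivation:
Fragment 1: offset=0 len=5
Fragment 2: offset=14 len=1
Fragment 3: offset=5 len=4
Gaps: 9-13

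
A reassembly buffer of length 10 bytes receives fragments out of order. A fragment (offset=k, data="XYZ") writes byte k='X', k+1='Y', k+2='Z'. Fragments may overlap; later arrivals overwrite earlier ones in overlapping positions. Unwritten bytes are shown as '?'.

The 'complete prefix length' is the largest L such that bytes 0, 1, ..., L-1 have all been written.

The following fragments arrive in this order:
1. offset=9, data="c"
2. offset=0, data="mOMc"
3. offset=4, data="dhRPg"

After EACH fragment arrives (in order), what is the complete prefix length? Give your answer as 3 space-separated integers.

Fragment 1: offset=9 data="c" -> buffer=?????????c -> prefix_len=0
Fragment 2: offset=0 data="mOMc" -> buffer=mOMc?????c -> prefix_len=4
Fragment 3: offset=4 data="dhRPg" -> buffer=mOMcdhRPgc -> prefix_len=10

Answer: 0 4 10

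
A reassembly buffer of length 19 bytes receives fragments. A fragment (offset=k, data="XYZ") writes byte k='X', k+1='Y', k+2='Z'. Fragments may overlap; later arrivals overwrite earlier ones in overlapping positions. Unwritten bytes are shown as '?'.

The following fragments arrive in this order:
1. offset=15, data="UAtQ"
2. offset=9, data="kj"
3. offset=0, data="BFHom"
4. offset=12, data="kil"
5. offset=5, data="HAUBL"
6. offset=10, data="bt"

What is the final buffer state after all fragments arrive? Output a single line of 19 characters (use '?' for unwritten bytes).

Fragment 1: offset=15 data="UAtQ" -> buffer=???????????????UAtQ
Fragment 2: offset=9 data="kj" -> buffer=?????????kj????UAtQ
Fragment 3: offset=0 data="BFHom" -> buffer=BFHom????kj????UAtQ
Fragment 4: offset=12 data="kil" -> buffer=BFHom????kj?kilUAtQ
Fragment 5: offset=5 data="HAUBL" -> buffer=BFHomHAUBLj?kilUAtQ
Fragment 6: offset=10 data="bt" -> buffer=BFHomHAUBLbtkilUAtQ

Answer: BFHomHAUBLbtkilUAtQ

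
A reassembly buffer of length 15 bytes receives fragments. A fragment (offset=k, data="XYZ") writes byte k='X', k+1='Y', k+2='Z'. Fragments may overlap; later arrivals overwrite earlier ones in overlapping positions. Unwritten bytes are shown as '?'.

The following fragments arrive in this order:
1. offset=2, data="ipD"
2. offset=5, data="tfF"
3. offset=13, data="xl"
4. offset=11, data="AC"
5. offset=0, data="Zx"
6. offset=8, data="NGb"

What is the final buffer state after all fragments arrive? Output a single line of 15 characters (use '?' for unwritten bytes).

Fragment 1: offset=2 data="ipD" -> buffer=??ipD??????????
Fragment 2: offset=5 data="tfF" -> buffer=??ipDtfF???????
Fragment 3: offset=13 data="xl" -> buffer=??ipDtfF?????xl
Fragment 4: offset=11 data="AC" -> buffer=??ipDtfF???ACxl
Fragment 5: offset=0 data="Zx" -> buffer=ZxipDtfF???ACxl
Fragment 6: offset=8 data="NGb" -> buffer=ZxipDtfFNGbACxl

Answer: ZxipDtfFNGbACxl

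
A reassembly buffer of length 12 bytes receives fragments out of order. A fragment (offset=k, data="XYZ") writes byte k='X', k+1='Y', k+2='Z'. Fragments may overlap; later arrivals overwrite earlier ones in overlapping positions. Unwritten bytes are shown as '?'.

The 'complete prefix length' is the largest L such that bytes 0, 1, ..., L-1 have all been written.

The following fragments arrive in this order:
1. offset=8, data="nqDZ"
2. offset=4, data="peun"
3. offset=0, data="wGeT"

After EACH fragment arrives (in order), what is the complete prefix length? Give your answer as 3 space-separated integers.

Fragment 1: offset=8 data="nqDZ" -> buffer=????????nqDZ -> prefix_len=0
Fragment 2: offset=4 data="peun" -> buffer=????peunnqDZ -> prefix_len=0
Fragment 3: offset=0 data="wGeT" -> buffer=wGeTpeunnqDZ -> prefix_len=12

Answer: 0 0 12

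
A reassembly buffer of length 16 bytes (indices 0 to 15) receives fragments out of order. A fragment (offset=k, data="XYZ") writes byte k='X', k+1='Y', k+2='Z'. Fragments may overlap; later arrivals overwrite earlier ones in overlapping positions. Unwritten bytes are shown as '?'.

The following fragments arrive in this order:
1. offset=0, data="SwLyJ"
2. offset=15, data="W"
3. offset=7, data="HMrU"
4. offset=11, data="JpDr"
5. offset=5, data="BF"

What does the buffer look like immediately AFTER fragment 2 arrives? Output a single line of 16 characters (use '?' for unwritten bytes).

Answer: SwLyJ??????????W

Derivation:
Fragment 1: offset=0 data="SwLyJ" -> buffer=SwLyJ???????????
Fragment 2: offset=15 data="W" -> buffer=SwLyJ??????????W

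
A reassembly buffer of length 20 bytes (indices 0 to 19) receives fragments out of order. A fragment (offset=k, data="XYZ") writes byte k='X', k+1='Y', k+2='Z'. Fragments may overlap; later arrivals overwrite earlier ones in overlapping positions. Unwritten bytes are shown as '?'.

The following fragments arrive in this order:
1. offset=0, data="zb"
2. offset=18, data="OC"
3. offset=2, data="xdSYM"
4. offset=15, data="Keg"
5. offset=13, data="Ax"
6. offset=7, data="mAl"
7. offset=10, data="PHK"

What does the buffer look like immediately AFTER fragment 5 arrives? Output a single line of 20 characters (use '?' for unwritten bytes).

Fragment 1: offset=0 data="zb" -> buffer=zb??????????????????
Fragment 2: offset=18 data="OC" -> buffer=zb????????????????OC
Fragment 3: offset=2 data="xdSYM" -> buffer=zbxdSYM???????????OC
Fragment 4: offset=15 data="Keg" -> buffer=zbxdSYM????????KegOC
Fragment 5: offset=13 data="Ax" -> buffer=zbxdSYM??????AxKegOC

Answer: zbxdSYM??????AxKegOC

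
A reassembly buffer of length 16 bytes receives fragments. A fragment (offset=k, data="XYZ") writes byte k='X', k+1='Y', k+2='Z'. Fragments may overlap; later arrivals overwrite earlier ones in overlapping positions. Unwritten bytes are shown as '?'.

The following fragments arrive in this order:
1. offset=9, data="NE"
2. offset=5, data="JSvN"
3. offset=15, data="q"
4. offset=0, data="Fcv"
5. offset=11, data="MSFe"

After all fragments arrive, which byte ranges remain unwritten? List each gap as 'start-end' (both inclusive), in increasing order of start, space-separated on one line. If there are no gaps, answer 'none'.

Fragment 1: offset=9 len=2
Fragment 2: offset=5 len=4
Fragment 3: offset=15 len=1
Fragment 4: offset=0 len=3
Fragment 5: offset=11 len=4
Gaps: 3-4

Answer: 3-4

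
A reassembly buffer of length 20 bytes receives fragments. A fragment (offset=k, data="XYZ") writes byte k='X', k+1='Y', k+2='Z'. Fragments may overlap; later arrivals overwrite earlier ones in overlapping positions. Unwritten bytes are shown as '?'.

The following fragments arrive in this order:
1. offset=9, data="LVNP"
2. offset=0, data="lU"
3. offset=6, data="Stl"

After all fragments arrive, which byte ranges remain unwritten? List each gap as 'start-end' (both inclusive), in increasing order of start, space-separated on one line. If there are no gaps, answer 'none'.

Fragment 1: offset=9 len=4
Fragment 2: offset=0 len=2
Fragment 3: offset=6 len=3
Gaps: 2-5 13-19

Answer: 2-5 13-19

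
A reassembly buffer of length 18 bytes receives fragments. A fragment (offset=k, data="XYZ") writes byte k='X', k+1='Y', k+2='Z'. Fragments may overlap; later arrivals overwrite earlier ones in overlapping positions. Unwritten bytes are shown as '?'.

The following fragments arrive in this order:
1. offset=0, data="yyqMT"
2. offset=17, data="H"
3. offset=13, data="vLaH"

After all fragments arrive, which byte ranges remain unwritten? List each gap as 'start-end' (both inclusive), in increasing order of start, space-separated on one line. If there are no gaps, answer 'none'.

Answer: 5-12

Derivation:
Fragment 1: offset=0 len=5
Fragment 2: offset=17 len=1
Fragment 3: offset=13 len=4
Gaps: 5-12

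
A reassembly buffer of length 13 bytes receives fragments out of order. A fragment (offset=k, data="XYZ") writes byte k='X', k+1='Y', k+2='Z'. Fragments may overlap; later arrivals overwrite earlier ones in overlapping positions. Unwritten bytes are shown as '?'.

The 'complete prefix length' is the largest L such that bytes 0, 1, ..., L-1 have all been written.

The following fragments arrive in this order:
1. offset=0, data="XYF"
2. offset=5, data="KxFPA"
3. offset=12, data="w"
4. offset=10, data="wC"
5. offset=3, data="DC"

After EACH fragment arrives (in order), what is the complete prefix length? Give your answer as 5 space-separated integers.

Answer: 3 3 3 3 13

Derivation:
Fragment 1: offset=0 data="XYF" -> buffer=XYF?????????? -> prefix_len=3
Fragment 2: offset=5 data="KxFPA" -> buffer=XYF??KxFPA??? -> prefix_len=3
Fragment 3: offset=12 data="w" -> buffer=XYF??KxFPA??w -> prefix_len=3
Fragment 4: offset=10 data="wC" -> buffer=XYF??KxFPAwCw -> prefix_len=3
Fragment 5: offset=3 data="DC" -> buffer=XYFDCKxFPAwCw -> prefix_len=13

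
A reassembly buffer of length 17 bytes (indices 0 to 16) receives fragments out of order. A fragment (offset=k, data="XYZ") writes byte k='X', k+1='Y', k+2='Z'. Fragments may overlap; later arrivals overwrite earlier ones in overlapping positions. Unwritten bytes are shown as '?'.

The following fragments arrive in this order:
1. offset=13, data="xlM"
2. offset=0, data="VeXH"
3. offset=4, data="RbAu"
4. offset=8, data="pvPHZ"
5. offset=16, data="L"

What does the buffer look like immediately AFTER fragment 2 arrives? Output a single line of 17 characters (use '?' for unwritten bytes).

Fragment 1: offset=13 data="xlM" -> buffer=?????????????xlM?
Fragment 2: offset=0 data="VeXH" -> buffer=VeXH?????????xlM?

Answer: VeXH?????????xlM?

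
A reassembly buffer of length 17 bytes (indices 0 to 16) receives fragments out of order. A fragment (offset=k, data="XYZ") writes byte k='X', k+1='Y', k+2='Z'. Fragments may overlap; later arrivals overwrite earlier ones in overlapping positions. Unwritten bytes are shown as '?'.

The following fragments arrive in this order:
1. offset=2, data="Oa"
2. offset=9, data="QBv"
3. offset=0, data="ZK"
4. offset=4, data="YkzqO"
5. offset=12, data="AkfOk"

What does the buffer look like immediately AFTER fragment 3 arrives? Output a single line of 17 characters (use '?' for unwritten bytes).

Fragment 1: offset=2 data="Oa" -> buffer=??Oa?????????????
Fragment 2: offset=9 data="QBv" -> buffer=??Oa?????QBv?????
Fragment 3: offset=0 data="ZK" -> buffer=ZKOa?????QBv?????

Answer: ZKOa?????QBv?????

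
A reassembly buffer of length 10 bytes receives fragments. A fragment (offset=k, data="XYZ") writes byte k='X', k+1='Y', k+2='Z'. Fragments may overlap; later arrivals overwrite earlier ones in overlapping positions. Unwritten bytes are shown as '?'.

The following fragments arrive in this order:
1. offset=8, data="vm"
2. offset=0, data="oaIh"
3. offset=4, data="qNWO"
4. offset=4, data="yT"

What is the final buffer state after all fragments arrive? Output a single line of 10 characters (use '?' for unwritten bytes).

Answer: oaIhyTWOvm

Derivation:
Fragment 1: offset=8 data="vm" -> buffer=????????vm
Fragment 2: offset=0 data="oaIh" -> buffer=oaIh????vm
Fragment 3: offset=4 data="qNWO" -> buffer=oaIhqNWOvm
Fragment 4: offset=4 data="yT" -> buffer=oaIhyTWOvm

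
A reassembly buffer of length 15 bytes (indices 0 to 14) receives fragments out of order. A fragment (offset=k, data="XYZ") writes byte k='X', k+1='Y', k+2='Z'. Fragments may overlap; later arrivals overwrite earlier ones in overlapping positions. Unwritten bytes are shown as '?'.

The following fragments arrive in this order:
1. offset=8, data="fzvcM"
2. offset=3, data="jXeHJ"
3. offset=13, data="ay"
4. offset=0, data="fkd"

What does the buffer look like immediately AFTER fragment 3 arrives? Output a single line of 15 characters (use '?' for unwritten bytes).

Answer: ???jXeHJfzvcMay

Derivation:
Fragment 1: offset=8 data="fzvcM" -> buffer=????????fzvcM??
Fragment 2: offset=3 data="jXeHJ" -> buffer=???jXeHJfzvcM??
Fragment 3: offset=13 data="ay" -> buffer=???jXeHJfzvcMay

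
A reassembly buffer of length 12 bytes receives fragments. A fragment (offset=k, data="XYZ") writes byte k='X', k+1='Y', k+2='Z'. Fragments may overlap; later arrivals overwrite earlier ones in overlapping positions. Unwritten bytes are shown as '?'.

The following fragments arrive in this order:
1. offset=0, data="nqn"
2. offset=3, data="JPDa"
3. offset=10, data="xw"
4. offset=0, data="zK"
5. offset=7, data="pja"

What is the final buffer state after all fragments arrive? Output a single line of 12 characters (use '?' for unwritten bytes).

Fragment 1: offset=0 data="nqn" -> buffer=nqn?????????
Fragment 2: offset=3 data="JPDa" -> buffer=nqnJPDa?????
Fragment 3: offset=10 data="xw" -> buffer=nqnJPDa???xw
Fragment 4: offset=0 data="zK" -> buffer=zKnJPDa???xw
Fragment 5: offset=7 data="pja" -> buffer=zKnJPDapjaxw

Answer: zKnJPDapjaxw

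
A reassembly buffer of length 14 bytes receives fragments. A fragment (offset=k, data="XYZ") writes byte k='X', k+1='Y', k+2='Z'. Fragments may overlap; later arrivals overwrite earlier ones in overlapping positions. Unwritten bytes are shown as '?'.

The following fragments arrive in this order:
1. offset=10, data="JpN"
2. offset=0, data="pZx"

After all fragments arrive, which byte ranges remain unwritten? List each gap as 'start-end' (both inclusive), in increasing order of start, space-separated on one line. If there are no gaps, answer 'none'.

Fragment 1: offset=10 len=3
Fragment 2: offset=0 len=3
Gaps: 3-9 13-13

Answer: 3-9 13-13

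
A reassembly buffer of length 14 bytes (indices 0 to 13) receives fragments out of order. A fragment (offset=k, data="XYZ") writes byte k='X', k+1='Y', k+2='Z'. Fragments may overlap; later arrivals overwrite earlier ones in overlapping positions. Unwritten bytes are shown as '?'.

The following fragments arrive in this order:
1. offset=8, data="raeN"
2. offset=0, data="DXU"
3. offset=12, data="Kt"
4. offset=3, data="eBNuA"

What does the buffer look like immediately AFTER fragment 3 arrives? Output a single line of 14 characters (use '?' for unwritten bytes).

Answer: DXU?????raeNKt

Derivation:
Fragment 1: offset=8 data="raeN" -> buffer=????????raeN??
Fragment 2: offset=0 data="DXU" -> buffer=DXU?????raeN??
Fragment 3: offset=12 data="Kt" -> buffer=DXU?????raeNKt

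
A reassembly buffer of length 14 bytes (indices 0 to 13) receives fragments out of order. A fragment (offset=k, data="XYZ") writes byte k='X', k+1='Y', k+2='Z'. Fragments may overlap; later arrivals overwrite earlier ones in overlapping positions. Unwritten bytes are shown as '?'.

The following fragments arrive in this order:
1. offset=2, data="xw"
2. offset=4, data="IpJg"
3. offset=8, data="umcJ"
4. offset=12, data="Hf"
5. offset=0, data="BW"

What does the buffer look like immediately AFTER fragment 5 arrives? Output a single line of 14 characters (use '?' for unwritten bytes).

Answer: BWxwIpJgumcJHf

Derivation:
Fragment 1: offset=2 data="xw" -> buffer=??xw??????????
Fragment 2: offset=4 data="IpJg" -> buffer=??xwIpJg??????
Fragment 3: offset=8 data="umcJ" -> buffer=??xwIpJgumcJ??
Fragment 4: offset=12 data="Hf" -> buffer=??xwIpJgumcJHf
Fragment 5: offset=0 data="BW" -> buffer=BWxwIpJgumcJHf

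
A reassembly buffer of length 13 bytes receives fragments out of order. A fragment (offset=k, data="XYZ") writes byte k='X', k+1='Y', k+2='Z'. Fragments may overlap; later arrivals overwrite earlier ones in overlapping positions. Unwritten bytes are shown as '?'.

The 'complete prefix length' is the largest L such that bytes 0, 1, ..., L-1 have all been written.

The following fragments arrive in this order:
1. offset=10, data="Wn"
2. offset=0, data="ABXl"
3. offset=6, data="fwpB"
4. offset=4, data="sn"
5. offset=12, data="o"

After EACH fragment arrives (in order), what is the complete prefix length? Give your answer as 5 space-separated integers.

Fragment 1: offset=10 data="Wn" -> buffer=??????????Wn? -> prefix_len=0
Fragment 2: offset=0 data="ABXl" -> buffer=ABXl??????Wn? -> prefix_len=4
Fragment 3: offset=6 data="fwpB" -> buffer=ABXl??fwpBWn? -> prefix_len=4
Fragment 4: offset=4 data="sn" -> buffer=ABXlsnfwpBWn? -> prefix_len=12
Fragment 5: offset=12 data="o" -> buffer=ABXlsnfwpBWno -> prefix_len=13

Answer: 0 4 4 12 13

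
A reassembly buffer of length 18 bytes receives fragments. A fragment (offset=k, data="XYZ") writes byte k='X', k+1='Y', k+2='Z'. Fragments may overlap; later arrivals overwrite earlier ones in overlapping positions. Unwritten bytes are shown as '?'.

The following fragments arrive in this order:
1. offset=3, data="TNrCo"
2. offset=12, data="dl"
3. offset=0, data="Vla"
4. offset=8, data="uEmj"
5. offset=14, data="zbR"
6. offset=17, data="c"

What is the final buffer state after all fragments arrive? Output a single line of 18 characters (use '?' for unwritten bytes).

Fragment 1: offset=3 data="TNrCo" -> buffer=???TNrCo??????????
Fragment 2: offset=12 data="dl" -> buffer=???TNrCo????dl????
Fragment 3: offset=0 data="Vla" -> buffer=VlaTNrCo????dl????
Fragment 4: offset=8 data="uEmj" -> buffer=VlaTNrCouEmjdl????
Fragment 5: offset=14 data="zbR" -> buffer=VlaTNrCouEmjdlzbR?
Fragment 6: offset=17 data="c" -> buffer=VlaTNrCouEmjdlzbRc

Answer: VlaTNrCouEmjdlzbRc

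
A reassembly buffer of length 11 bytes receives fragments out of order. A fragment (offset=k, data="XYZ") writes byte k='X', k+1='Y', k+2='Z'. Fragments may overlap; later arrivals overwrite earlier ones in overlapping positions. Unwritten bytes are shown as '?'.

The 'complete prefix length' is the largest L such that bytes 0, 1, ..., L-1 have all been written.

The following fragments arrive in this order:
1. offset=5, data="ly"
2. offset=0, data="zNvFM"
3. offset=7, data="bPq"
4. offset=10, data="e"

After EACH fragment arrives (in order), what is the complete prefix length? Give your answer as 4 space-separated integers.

Answer: 0 7 10 11

Derivation:
Fragment 1: offset=5 data="ly" -> buffer=?????ly???? -> prefix_len=0
Fragment 2: offset=0 data="zNvFM" -> buffer=zNvFMly???? -> prefix_len=7
Fragment 3: offset=7 data="bPq" -> buffer=zNvFMlybPq? -> prefix_len=10
Fragment 4: offset=10 data="e" -> buffer=zNvFMlybPqe -> prefix_len=11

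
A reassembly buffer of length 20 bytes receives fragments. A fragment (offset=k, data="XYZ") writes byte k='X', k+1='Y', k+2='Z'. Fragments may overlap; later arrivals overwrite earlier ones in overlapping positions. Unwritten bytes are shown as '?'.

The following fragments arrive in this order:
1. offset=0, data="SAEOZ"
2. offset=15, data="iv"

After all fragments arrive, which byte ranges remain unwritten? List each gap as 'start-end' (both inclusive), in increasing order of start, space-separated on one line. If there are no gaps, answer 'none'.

Fragment 1: offset=0 len=5
Fragment 2: offset=15 len=2
Gaps: 5-14 17-19

Answer: 5-14 17-19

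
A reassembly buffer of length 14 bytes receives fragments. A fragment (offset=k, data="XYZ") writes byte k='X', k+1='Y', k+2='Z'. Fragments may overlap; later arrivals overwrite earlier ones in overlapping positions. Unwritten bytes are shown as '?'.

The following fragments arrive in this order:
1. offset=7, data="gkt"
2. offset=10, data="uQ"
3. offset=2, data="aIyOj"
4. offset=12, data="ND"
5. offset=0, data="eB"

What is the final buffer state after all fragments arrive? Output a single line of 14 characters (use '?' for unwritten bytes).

Fragment 1: offset=7 data="gkt" -> buffer=???????gkt????
Fragment 2: offset=10 data="uQ" -> buffer=???????gktuQ??
Fragment 3: offset=2 data="aIyOj" -> buffer=??aIyOjgktuQ??
Fragment 4: offset=12 data="ND" -> buffer=??aIyOjgktuQND
Fragment 5: offset=0 data="eB" -> buffer=eBaIyOjgktuQND

Answer: eBaIyOjgktuQND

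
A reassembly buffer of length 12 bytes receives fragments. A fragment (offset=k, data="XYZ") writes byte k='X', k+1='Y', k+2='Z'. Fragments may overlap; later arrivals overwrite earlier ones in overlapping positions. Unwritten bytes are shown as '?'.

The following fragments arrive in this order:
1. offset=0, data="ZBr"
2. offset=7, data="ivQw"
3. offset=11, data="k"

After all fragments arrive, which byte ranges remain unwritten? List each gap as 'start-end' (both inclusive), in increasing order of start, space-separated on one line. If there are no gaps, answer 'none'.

Answer: 3-6

Derivation:
Fragment 1: offset=0 len=3
Fragment 2: offset=7 len=4
Fragment 3: offset=11 len=1
Gaps: 3-6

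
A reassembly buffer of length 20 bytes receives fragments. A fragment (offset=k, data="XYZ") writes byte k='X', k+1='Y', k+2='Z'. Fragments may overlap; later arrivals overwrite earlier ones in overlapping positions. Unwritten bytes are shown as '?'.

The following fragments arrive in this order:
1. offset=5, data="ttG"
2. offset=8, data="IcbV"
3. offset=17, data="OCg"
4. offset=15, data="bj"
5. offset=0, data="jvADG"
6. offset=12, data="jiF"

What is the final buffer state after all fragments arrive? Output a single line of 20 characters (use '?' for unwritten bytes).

Fragment 1: offset=5 data="ttG" -> buffer=?????ttG????????????
Fragment 2: offset=8 data="IcbV" -> buffer=?????ttGIcbV????????
Fragment 3: offset=17 data="OCg" -> buffer=?????ttGIcbV?????OCg
Fragment 4: offset=15 data="bj" -> buffer=?????ttGIcbV???bjOCg
Fragment 5: offset=0 data="jvADG" -> buffer=jvADGttGIcbV???bjOCg
Fragment 6: offset=12 data="jiF" -> buffer=jvADGttGIcbVjiFbjOCg

Answer: jvADGttGIcbVjiFbjOCg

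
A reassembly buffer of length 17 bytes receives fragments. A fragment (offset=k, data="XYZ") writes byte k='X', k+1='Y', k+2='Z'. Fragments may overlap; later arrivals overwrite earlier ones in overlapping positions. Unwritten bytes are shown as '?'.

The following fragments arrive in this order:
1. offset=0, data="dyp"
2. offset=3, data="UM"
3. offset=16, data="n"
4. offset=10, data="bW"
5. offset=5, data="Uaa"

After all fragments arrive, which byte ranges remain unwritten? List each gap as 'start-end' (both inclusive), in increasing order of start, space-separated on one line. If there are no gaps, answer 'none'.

Fragment 1: offset=0 len=3
Fragment 2: offset=3 len=2
Fragment 3: offset=16 len=1
Fragment 4: offset=10 len=2
Fragment 5: offset=5 len=3
Gaps: 8-9 12-15

Answer: 8-9 12-15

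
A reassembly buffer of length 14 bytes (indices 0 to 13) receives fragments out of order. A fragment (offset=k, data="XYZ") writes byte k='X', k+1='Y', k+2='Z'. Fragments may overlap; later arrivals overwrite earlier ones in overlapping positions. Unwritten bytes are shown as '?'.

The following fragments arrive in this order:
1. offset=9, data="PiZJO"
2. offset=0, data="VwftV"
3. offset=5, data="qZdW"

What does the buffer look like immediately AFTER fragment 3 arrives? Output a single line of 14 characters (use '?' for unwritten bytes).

Answer: VwftVqZdWPiZJO

Derivation:
Fragment 1: offset=9 data="PiZJO" -> buffer=?????????PiZJO
Fragment 2: offset=0 data="VwftV" -> buffer=VwftV????PiZJO
Fragment 3: offset=5 data="qZdW" -> buffer=VwftVqZdWPiZJO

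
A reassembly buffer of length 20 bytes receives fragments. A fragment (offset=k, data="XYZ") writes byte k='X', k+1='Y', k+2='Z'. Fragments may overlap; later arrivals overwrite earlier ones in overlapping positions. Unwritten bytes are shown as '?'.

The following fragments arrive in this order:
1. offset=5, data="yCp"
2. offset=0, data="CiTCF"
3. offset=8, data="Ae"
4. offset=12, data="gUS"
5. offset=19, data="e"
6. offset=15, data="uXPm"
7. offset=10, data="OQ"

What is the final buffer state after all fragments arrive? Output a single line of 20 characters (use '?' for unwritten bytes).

Fragment 1: offset=5 data="yCp" -> buffer=?????yCp????????????
Fragment 2: offset=0 data="CiTCF" -> buffer=CiTCFyCp????????????
Fragment 3: offset=8 data="Ae" -> buffer=CiTCFyCpAe??????????
Fragment 4: offset=12 data="gUS" -> buffer=CiTCFyCpAe??gUS?????
Fragment 5: offset=19 data="e" -> buffer=CiTCFyCpAe??gUS????e
Fragment 6: offset=15 data="uXPm" -> buffer=CiTCFyCpAe??gUSuXPme
Fragment 7: offset=10 data="OQ" -> buffer=CiTCFyCpAeOQgUSuXPme

Answer: CiTCFyCpAeOQgUSuXPme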